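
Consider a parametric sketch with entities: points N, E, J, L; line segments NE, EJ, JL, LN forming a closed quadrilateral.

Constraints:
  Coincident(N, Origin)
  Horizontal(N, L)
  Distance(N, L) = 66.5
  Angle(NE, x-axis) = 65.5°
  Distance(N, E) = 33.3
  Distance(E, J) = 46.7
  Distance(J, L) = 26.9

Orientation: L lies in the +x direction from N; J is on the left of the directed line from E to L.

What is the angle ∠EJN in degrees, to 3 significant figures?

28.5°

Checks: |EJ| = 46.70 ✓; |JL| = 26.90 ✓.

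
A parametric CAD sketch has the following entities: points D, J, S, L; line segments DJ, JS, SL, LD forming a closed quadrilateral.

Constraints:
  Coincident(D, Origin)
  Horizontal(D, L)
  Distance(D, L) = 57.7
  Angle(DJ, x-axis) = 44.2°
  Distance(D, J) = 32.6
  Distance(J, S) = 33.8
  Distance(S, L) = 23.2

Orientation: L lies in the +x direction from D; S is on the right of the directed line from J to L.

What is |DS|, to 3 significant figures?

37.1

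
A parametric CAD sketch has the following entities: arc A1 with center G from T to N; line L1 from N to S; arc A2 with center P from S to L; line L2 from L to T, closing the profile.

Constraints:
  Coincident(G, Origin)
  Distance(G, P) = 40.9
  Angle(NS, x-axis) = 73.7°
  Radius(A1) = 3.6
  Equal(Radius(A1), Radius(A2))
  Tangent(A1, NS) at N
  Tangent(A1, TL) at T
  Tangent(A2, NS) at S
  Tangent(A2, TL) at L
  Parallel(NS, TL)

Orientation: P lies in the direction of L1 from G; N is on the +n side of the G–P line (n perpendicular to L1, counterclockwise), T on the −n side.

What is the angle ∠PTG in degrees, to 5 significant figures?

84.970°

The slot axis is L1's direction at 73.7°, so u = (cos 73.7°, sin 73.7°) = (0.28067, 0.95981) and n = (−sin 73.7°, cos 73.7°) = (-0.95981, 0.28067). G is at the origin and P lies 40.9 along u from G, so P = 40.9·u = (11.479, 39.256). Tangency of A1 to both parallel lines with radius 3.6 puts N and T at G ± 3.6·n: N = (-3.4553, 1.0104), T = (3.4553, -1.0104). Then cos ∠PTG = TP·TG / (|TP||TG|), giving 84.970°.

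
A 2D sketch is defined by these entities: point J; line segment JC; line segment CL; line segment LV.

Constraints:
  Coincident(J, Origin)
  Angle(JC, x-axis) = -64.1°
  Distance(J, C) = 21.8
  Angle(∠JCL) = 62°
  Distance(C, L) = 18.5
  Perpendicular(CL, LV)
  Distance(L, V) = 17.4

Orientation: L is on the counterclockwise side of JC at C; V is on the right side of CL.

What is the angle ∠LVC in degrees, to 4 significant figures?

46.76°

∠JCL = 62.0°, so CL runs at -64.1° + (180° − 62.0°) = 53.90° from the x-axis; with |CL| = 18.5, L = C + 18.5·(cos 53.90°, sin 53.90°) = (20.42, -4.663). CL is perpendicular to LV; with |LV| = 17.4 on the right of CL, V = L + 17.4·(0.8080, -0.5892) = (34.48, -14.91). Then cos ∠LVC = VL·VC / (|VL||VC|), giving 46.76°.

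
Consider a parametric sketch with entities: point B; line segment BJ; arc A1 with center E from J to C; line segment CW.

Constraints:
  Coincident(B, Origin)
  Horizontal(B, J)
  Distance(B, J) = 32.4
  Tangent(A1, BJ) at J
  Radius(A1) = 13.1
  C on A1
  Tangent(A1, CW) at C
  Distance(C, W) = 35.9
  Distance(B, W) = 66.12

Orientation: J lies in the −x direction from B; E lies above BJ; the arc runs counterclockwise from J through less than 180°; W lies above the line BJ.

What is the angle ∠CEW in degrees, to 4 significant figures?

69.95°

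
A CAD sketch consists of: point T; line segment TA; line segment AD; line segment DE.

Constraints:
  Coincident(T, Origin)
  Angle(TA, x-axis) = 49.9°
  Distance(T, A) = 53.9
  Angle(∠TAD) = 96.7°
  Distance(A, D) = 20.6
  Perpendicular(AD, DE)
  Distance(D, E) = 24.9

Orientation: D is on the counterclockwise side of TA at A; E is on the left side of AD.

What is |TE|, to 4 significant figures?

39.28

T is at the origin; TA runs at 49.9° with length 53.9, so A = 53.9·(cos 49.9°, sin 49.9°) = (34.72, 41.23). ∠TAD = 96.7°, so AD runs at 49.9° + (180° − 96.7°) = 133.2° from the x-axis; with |AD| = 20.6, D = A + 20.6·(cos 133.2°, sin 133.2°) = (20.62, 56.25). AD is perpendicular to DE; with |DE| = 24.9 on the left of AD, E = D + 24.9·(-0.7290, -0.6845) = (2.465, 39.20). Then |TE| = |E − T| = 39.28.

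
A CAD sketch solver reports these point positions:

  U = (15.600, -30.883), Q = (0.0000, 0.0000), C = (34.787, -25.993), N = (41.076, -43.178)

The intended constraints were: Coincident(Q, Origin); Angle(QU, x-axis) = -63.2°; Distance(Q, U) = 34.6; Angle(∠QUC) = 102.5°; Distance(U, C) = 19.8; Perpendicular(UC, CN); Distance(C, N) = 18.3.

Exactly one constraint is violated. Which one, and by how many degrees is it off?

Perpendicular(UC, CN) — off by 5.80°.

Q = (0.00, 0.00) ✓; QU at -63.20° ✓; |QU| = 34.60 ✓; ∠QUC = 102.5° ✓; |UC| = 19.80 ✓; ∠(UC, CN) = 84.20° ✗; |CN| = 18.30 ✓.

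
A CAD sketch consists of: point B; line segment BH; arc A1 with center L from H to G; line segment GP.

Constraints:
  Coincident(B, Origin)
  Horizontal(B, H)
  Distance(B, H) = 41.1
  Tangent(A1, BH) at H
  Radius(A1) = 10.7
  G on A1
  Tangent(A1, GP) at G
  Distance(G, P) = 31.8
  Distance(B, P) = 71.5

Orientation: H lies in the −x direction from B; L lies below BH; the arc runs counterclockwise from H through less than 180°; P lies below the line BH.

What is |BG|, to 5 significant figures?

51.904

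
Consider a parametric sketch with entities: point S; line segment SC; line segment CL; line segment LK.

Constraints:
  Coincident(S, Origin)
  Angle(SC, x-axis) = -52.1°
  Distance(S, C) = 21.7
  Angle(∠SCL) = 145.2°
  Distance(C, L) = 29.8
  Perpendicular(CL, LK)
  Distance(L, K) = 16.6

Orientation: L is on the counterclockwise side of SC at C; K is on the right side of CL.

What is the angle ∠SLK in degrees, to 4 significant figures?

104.6°

∠SCL = 145.2°, so CL runs at -52.1° + (180° − 145.2°) = -17.30° from the x-axis; with |CL| = 29.8, L = C + 29.8·(cos -17.30°, sin -17.30°) = (41.78, -25.98). CL is perpendicular to LK; with |LK| = 16.6 on the right of CL, K = L + 16.6·(-0.2974, -0.9548) = (36.85, -41.83). Then cos ∠SLK = LS·LK / (|LS||LK|), giving 104.6°.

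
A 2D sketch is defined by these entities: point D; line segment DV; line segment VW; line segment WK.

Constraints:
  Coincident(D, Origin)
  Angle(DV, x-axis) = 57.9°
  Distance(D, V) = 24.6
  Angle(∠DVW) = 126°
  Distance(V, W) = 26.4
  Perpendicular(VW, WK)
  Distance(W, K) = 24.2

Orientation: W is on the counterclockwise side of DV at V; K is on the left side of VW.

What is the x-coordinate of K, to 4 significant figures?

-19.23

D is at the origin; DV runs at 57.9° with length 24.6, so V = 24.6·(cos 57.9°, sin 57.9°) = (13.07, 20.84). ∠DVW = 126.0°, so VW runs at 57.9° + (180° − 126.0°) = 111.9° from the x-axis; with |VW| = 26.4, W = V + 26.4·(cos 111.9°, sin 111.9°) = (3.226, 45.33). VW ⟂ WK; with |WK| = 24.2 on the left of VW, K = W + 24.2·(-0.9278, -0.3730) = (-19.23, 36.31). So K.x = -19.23.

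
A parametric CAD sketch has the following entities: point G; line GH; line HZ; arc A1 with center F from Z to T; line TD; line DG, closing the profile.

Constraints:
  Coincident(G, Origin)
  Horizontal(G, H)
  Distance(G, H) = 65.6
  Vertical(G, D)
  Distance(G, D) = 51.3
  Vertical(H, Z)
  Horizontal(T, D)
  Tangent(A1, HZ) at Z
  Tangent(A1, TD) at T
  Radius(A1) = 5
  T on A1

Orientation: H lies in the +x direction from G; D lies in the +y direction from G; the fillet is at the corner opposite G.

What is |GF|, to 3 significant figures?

76.3

GD is vertical with |GD| = 51.3 and D on the +y side, so D = (0.00, 51.3). The virtual corner opposite G is at (65.6, 51.3). Tangency of A1 to HZ means the radius FZ is perpendicular to HZ and A1 meets TD tangentially, so FT is at right angles to TD, with radius 5.0, so the center F sits 5.0 in from both sides at F = (60.6, 46.3). Then |GF| = |F − G| = 76.3.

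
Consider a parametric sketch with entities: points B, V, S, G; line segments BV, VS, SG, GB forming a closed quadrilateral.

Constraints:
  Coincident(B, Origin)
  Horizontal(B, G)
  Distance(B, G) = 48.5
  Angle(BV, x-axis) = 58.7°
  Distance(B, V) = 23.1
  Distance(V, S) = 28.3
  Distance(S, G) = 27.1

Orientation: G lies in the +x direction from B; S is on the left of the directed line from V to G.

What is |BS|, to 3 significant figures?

47.2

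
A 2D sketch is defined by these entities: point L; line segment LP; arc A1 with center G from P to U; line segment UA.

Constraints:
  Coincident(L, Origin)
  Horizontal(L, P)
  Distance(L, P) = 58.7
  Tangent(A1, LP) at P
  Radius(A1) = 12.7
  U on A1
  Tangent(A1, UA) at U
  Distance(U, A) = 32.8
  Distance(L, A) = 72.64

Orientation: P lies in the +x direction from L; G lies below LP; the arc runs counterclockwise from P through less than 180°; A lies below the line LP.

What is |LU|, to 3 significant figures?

49.1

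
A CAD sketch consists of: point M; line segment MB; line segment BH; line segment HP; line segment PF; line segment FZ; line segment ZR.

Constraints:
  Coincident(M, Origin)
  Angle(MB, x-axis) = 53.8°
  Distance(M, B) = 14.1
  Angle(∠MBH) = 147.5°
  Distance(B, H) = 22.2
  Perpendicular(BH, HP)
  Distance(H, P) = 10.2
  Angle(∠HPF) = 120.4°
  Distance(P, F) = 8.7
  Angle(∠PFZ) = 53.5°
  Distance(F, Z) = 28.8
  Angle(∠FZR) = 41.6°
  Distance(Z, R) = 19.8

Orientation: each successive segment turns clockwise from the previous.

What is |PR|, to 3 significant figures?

10.8

M is at the origin; MB runs at 53.8° with length 14.1, so B = (8.33, 11.4). ∠MBH = 147.5° gives BH at 21.3° from the x-axis; with |BH| = 22.2, H = (29.0, 19.4). BH is perpendicular to HP, so HP runs at -68.7°; with |HP| = 10.2, P = (32.7, 9.94). ∠HPF = 120.4° gives PF at -128° from the x-axis; with |PF| = 8.7, F = (27.3, 3.11). ∠PFZ = 53.5° gives FZ at 105° from the x-axis; with |FZ| = 28.8, Z = (19.8, 30.9). ∠FZR = 41.6° gives ZR at -33.2° from the x-axis; with |ZR| = 19.8, R = (36.3, 20.1). Then |PR| = |R − P| = 10.8.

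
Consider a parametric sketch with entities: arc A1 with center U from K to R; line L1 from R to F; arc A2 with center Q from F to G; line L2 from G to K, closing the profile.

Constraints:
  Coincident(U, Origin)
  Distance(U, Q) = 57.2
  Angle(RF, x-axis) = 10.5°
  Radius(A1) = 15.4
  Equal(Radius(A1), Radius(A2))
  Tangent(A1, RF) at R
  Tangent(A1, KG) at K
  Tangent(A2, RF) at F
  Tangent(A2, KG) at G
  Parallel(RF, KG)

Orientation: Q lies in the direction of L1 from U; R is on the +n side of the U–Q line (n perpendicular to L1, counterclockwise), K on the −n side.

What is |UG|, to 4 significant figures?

59.24

The slot axis is L1's direction at 10.5°, so u = (cos 10.5°, sin 10.5°) = (0.9833, 0.1822) and n = (−sin 10.5°, cos 10.5°) = (-0.1822, 0.9833). U is at the origin and Q lies 57.2 along u from U, so Q = 57.2·u = (56.24, 10.42). Tangency of A1 to both parallel lines with radius 15.4 puts R and K at U ± 15.4·n: R = (-2.806, 15.14), K = (2.806, -15.14). Equal radii place F and G the same way about Q: F = Q + 15.4·n = (53.44, 25.57), G = Q − 15.4·n = (59.05, -4.718). Then |UG| = |G − U| = 59.24.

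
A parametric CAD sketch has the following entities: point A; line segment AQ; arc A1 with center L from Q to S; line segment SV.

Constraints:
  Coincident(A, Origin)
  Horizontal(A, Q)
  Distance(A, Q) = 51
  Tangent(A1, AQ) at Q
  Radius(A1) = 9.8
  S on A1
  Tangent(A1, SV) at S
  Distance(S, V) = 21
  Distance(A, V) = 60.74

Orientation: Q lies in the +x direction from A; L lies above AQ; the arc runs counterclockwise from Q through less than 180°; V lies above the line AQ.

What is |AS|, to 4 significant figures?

61.48

A is at the origin; A and Q share the same y with |AQ| = 51.0 and Q on the +x side, so Q = (51.00, 0.000). Since A1 is tangent to AQ there, LQ ⟂ AQ, so L = Q + (0, 9.8) = (51.00, 9.800). Since LS ⟂ SV (tangency), |LV| = √(9.8² + 21.0²) = 23.17 regardless of where S sits on A1. So V lies on both circle(A, 60.74) and circle(L, 23.17); the above-AQ intersection is V = (51.01, 32.97). S is the foot of the tangent from V: S = (59.88, 13.94).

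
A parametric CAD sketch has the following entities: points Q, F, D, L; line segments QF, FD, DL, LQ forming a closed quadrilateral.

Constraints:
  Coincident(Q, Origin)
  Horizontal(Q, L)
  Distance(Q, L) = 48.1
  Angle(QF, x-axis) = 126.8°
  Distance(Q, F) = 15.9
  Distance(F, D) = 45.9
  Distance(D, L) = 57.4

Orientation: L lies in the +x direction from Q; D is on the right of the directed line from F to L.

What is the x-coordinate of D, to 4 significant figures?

0.4896

Checks: |QL| = 48.10 ✓; |QF| = 15.90 ✓; |FD| = 45.90 ✓; |DL| = 57.40 ✓.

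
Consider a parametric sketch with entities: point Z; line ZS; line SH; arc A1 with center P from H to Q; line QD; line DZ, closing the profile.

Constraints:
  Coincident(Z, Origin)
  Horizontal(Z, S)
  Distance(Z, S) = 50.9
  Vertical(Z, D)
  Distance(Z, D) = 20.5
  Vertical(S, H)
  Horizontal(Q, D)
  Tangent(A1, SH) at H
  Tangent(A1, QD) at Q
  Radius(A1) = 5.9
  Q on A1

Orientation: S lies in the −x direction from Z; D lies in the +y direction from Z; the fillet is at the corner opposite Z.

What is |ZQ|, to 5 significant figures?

49.449

The virtual corner opposite Z is at (-50.900, 20.500). Since A1 is tangent to SH there, PH ⟂ SH and tangency of A1 to QD means the radius PQ is perpendicular to QD, with radius 5.9, so the center P sits 5.9 in from both sides at P = (-45.000, 14.600). That places the tangent points at H = (-50.900, 14.600) on SH and Q = (-45.000, 20.500) on QD. Then |ZQ| = |Q − Z| = 49.449.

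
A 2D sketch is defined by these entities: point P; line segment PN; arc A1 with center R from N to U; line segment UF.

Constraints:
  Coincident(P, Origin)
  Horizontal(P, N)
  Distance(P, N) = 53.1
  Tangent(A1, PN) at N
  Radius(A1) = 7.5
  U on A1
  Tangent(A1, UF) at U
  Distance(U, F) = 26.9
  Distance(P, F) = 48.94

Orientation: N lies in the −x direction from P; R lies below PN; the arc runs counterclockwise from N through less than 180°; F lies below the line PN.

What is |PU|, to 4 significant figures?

59.53

Checks: |RU| = 7.500 ✓; ∠(RU, UF) = 90.00° ✓; |UF| = 26.90 ✓; |PF| = 48.94 ✓.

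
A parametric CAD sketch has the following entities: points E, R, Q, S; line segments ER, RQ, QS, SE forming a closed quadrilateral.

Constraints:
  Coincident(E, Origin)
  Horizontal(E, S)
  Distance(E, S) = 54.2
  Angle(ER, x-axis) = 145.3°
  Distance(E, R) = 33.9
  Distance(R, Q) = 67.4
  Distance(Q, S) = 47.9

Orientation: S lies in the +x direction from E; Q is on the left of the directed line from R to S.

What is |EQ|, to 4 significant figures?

56.04

Checks: |RQ| = 67.40 ✓; |QS| = 47.90 ✓.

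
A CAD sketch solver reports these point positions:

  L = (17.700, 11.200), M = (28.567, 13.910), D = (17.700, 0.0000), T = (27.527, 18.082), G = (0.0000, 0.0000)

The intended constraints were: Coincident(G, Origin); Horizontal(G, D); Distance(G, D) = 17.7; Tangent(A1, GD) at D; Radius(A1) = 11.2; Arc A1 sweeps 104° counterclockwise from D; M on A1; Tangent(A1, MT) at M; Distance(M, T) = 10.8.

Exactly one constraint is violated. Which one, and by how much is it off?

Distance(M, T) = 10.8 — off by 6.50.

G = (0.00, 0.00) ✓; G.y = 0.00, D.y = 0.00 ✓; |GD| = 17.70 ✓; ∠(LD, DG) = 90.00° ✓; |LD| = 11.20 ✓; bearing(L→M) − bearing(L→D) = 104.0° ✓; |LM| = 11.20 ✓; ∠(LM, MT) = 90.01° ✓; |MT| = 4.300 ✗.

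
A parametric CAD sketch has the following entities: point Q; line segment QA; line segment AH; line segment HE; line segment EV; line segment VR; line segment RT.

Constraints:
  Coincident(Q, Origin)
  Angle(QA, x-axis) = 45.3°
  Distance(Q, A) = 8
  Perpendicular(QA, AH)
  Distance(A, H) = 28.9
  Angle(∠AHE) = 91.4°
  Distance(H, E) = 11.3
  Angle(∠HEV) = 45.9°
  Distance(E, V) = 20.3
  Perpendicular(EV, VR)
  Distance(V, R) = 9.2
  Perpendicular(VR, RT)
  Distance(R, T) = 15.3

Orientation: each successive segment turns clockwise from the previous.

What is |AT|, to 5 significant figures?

31.761

EV is perpendicular to VR, so VR runs at 2.6000°; with |VR| = 9.2, R = (26.689, -2.1691). VR is perpendicular to RT, so RT runs at -87.400°; with |RT| = 15.3, T = (27.383, -17.453). Then |AT| = |T − A| = 31.761.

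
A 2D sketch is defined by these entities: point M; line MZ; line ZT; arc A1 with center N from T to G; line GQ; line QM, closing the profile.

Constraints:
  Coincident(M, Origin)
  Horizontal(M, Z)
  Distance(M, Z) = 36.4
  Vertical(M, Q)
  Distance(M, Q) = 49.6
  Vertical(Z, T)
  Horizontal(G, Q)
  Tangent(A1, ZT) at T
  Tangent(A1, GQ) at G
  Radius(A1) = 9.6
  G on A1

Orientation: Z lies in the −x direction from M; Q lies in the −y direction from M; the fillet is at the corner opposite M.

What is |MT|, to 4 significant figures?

54.08

M is at the origin; MZ is horizontal with |MZ| = 36.4 and Z on the −x side, so Z = (-36.40, 0.000). M and Q share the same x with |MQ| = 49.6 and Q on the −y side, so Q = (0.000, -49.60). The virtual corner opposite M is at (-36.40, -49.60). The tangent condition forces NT to be normal to ZT and A1 meets GQ tangentially, so NG is at right angles to GQ, with radius 9.6, so the center N sits 9.6 in from both sides at N = (-26.80, -40.00). That places the tangent points at T = (-36.40, -40.00) on ZT and G = (-26.80, -49.60) on GQ. Then |MT| = |T − M| = 54.08.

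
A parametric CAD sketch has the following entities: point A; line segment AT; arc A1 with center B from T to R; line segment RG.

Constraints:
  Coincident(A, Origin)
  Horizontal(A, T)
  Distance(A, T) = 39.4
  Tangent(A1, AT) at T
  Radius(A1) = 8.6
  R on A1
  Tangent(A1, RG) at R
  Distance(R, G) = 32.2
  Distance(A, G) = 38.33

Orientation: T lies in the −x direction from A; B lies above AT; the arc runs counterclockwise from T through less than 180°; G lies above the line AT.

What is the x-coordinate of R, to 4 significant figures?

-31.64

A is at the origin; AT is horizontal with |AT| = 39.4 and T on the −x side, so T = (-39.40, 0.000). A1 meets AT tangentially, so BT is at right angles to AT, so B = T + (0, 8.6) = (-39.40, 8.600). Since BR ⟂ RG (tangency), |BG| = √(8.6² + 32.2²) = 33.33 regardless of where R sits on A1. So G lies on both circle(A, 38.33) and circle(B, 33.33); the above-AT intersection is G = (-17.77, 33.96). R is the foot of the tangent from G: R = (-31.64, 4.897).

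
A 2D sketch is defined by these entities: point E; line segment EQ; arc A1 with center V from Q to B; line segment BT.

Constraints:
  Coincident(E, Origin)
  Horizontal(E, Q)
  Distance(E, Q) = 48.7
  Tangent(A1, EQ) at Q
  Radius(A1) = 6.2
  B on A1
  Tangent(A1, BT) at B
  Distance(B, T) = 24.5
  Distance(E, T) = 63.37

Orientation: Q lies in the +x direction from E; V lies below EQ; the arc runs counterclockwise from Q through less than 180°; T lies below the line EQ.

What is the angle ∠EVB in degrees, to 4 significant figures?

37.14°

Checks: ∠(VQ, QE) = 90.00° ✓; |VB| = 6.200 ✓; ∠(VB, BT) = 90.00° ✓; |BT| = 24.50 ✓; |ET| = 63.37 ✓.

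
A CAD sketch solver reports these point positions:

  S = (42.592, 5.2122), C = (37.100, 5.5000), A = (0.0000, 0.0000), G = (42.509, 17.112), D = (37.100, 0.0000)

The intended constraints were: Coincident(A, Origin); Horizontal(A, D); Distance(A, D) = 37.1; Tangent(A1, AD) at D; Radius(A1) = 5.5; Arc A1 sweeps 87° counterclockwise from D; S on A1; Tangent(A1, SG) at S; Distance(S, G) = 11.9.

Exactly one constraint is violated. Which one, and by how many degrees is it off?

Tangent(A1, SG) at S — off by 3.40°.

A = (0.00, 0.00) ✓; A.y = 0.00, D.y = 0.00 ✓; |AD| = 37.10 ✓; ∠(CD, DA) = 90.00° ✓; |CD| = 5.500 ✓; bearing(C→S) − bearing(C→D) = 87.00° ✓; |CS| = 5.500 ✓; ∠(CS, SG) = 86.60° ✗; |SG| = 11.90 ✓.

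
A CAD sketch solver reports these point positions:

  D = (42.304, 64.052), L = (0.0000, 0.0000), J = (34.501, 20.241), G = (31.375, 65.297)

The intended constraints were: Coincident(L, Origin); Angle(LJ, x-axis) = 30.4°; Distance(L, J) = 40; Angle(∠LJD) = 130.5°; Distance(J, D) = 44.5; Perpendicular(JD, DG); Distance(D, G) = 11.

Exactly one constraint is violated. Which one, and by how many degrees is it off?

Perpendicular(JD, DG) — off by 3.60°.

L = (0.00, 0.00) ✓; LJ at 30.40° ✓; |LJ| = 40.00 ✓; ∠LJD = 130.5° ✓; |JD| = 44.50 ✓; ∠(JD, DG) = 93.60° ✗; |DG| = 11.00 ✓.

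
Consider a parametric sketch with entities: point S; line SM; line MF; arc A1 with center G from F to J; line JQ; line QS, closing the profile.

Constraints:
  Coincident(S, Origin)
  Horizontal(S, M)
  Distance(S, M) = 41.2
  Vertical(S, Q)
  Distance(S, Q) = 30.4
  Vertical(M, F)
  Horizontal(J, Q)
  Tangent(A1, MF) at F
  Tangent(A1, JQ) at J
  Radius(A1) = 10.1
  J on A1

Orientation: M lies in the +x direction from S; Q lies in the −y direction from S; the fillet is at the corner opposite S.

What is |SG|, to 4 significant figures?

37.14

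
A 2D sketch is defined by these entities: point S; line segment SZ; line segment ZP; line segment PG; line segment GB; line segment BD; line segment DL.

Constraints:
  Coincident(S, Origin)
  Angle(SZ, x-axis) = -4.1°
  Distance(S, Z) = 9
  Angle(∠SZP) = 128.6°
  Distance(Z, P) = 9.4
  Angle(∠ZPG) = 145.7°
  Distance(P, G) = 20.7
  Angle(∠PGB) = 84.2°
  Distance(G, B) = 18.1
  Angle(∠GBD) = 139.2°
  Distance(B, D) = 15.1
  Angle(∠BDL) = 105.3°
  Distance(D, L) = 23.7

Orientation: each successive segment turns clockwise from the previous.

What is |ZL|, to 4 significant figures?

11.71

∠GBD = 139.2° gives BD at 133.6° from the x-axis; with |BD| = 15.1, D = (-14.05, -16.39). ∠BDL = 105.3° gives DL at 58.90° from the x-axis; with |DL| = 23.7, L = (-1.812, 3.905). Then |ZL| = |L − Z| = 11.71.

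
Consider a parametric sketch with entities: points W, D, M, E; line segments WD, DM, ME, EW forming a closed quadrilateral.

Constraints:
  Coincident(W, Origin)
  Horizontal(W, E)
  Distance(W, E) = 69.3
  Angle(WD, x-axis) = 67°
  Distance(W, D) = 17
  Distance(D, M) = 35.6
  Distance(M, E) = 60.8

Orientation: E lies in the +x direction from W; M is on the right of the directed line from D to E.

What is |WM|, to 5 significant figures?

22.834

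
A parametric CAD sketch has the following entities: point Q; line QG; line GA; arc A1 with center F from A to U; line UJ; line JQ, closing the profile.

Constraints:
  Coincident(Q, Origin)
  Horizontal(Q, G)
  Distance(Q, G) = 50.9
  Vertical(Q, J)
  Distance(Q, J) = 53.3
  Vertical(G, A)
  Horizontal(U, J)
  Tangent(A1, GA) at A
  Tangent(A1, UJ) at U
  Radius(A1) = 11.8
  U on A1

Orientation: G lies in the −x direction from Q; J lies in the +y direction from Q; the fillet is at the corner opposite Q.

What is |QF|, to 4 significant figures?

57.02

QJ is vertical with |QJ| = 53.3 and J on the +y side, so J = (0.000, 53.30). The virtual corner opposite Q is at (-50.90, 53.30). A1 meets GA tangentially, so FA is at right angles to GA and A1 meets UJ tangentially, so FU is at right angles to UJ, with radius 11.8, so the center F sits 11.8 in from both sides at F = (-39.10, 41.50). Then |QF| = |F − Q| = 57.02.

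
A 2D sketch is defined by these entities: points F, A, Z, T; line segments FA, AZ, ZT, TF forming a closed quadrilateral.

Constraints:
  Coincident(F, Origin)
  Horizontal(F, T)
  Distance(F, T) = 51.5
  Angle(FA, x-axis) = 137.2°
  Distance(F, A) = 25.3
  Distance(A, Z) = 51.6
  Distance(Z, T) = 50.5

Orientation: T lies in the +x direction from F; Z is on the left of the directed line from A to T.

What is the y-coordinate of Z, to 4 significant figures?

43.49

F is at the origin; FT is horizontal with |FT| = 51.5 and T in +x, so T = (51.5, 0). FA runs at 137.2° with |FA| = 25.3, so A = (-18.56, 17.19). Z is determined by |AZ| = 51.6 and |ZT| = 50.5 together: it lies at the intersection of circle(A, 51.6) and circle(T, 50.5). With |AT| = 72.14, the foot of the radical line on AT is 36.85 from A and the perpendicular offset is √(51.6² − 36.85²) = 36.12. Taking the left-of-AT solution: Z = (25.83, 43.49).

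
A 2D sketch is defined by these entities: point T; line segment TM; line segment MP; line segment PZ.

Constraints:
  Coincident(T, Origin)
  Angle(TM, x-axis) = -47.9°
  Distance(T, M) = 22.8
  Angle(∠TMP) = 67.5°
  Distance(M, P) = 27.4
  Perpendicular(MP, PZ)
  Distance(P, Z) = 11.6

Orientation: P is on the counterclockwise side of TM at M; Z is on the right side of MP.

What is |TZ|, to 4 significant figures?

37.63

T is at the origin; TM runs at -47.9° with length 22.8, so M = 22.8·(cos -47.9°, sin -47.9°) = (15.29, -16.92). ∠TMP = 67.5°, so MP runs at -47.9° + (180° − 67.5°) = 64.60° from the x-axis; with |MP| = 27.4, P = M + 27.4·(cos 64.60°, sin 64.60°) = (27.04, 7.834). MP is perpendicular to PZ; with |PZ| = 11.6 on the right of MP, Z = P + 11.6·(0.9033, -0.4289) = (37.52, 2.859). Then |TZ| = |Z − T| = 37.63.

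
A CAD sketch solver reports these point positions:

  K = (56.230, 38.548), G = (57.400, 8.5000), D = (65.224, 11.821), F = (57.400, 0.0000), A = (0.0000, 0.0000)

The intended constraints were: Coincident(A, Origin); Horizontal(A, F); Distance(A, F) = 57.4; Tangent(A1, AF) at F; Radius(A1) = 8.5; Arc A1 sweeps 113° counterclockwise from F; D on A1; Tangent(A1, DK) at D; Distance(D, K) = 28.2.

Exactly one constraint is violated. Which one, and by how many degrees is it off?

Tangent(A1, DK) at D — off by 4.40°.

A = (0.00, 0.00) ✓; A.y = 0.00, F.y = 0.00 ✓; |AF| = 57.40 ✓; ∠(GF, FA) = 90.00° ✓; |GF| = 8.500 ✓; bearing(G→D) − bearing(G→F) = 113.0° ✓; |GD| = 8.500 ✓; ∠(GD, DK) = 94.40° ✗; |DK| = 28.20 ✓.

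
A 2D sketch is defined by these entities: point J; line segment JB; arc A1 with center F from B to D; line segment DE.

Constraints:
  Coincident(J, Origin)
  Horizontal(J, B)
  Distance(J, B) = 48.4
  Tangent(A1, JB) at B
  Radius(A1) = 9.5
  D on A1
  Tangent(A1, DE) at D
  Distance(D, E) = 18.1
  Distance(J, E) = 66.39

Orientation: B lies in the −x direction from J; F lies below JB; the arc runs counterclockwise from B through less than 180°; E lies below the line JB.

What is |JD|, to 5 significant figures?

58.195

J is at the origin; J and B share the same y with |JB| = 48.4 and B on the −x side, so B = (-48.400, 0.0000). A1 meets JB tangentially, so FB is at right angles to JB, so F = B + (0, -9.5) = (-48.400, -9.5000). Since FD ⟂ DE (tangency), |FE| = √(9.5² + 18.1²) = 20.442 regardless of where D sits on A1. So E lies on both circle(J, 66.39) and circle(F, 20.442); the below-JB intersection is E = (-61.386, -25.287). D is the foot of the tangent from E: D = (-57.701, -7.5661).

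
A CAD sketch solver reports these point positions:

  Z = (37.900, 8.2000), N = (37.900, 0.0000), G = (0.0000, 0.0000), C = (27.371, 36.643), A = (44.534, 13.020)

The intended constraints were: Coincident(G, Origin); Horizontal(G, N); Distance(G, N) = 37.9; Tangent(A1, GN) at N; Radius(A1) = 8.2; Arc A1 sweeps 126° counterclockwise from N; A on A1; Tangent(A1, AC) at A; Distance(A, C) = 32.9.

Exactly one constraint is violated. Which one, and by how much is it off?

Distance(A, C) = 32.9 — off by 3.70.

G = (0.00, 0.00) ✓; G.y = 0.00, N.y = 0.00 ✓; |GN| = 37.90 ✓; ∠(ZN, NG) = 90.00° ✓; |ZN| = 8.200 ✓; bearing(Z→A) − bearing(Z→N) = 126.0° ✓; |ZA| = 8.200 ✓; ∠(ZA, AC) = 90.00° ✓; |AC| = 29.20 ✗.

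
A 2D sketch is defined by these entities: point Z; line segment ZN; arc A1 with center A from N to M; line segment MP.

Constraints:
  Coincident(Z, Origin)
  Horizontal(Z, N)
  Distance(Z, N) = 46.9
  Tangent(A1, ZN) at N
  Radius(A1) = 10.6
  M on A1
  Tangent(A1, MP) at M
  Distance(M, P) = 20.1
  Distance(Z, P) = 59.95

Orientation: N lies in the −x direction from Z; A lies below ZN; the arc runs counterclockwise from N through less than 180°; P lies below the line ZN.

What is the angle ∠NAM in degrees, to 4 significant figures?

110.0°

Z is at the origin; ZN is horizontal with |ZN| = 46.9 and N on the −x side, so N = (-46.90, 0.000). Tangency of A1 to ZN means the radius AN is perpendicular to ZN, so A = N + (0, -10.6) = (-46.90, -10.60). Since AM ⟂ MP (tangency), |AP| = √(10.6² + 20.1²) = 22.72 regardless of where M sits on A1. So P lies on both circle(Z, 59.95) and circle(A, 22.72); the below-ZN intersection is P = (-49.97, -33.11). M is the foot of the tangent from P: M = (-56.86, -14.23).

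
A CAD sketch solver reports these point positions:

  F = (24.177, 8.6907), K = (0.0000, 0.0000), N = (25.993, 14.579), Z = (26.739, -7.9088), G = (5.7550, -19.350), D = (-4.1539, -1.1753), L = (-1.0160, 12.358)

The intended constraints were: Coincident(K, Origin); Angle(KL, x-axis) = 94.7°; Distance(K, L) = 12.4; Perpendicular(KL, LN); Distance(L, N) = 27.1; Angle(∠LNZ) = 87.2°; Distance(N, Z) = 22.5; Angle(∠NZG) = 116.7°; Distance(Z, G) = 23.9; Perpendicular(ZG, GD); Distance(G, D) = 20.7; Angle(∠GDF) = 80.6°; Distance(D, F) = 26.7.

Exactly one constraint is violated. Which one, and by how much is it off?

Distance(D, F) = 26.7 — off by 3.30.

K = (0.00, 0.00) ✓; KL at 94.70° ✓; |KL| = 12.40 ✓; ∠(KL, LN) = 90.00° ✓; |LN| = 27.10 ✓; ∠LNZ = 87.20° ✓; |NZ| = 22.50 ✓; ∠NZG = 116.7° ✓; |ZG| = 23.90 ✓; ∠(ZG, GD) = 90.00° ✓; |GD| = 20.70 ✓; ∠GDF = 80.60° ✓; |DF| = 30.00 ✗.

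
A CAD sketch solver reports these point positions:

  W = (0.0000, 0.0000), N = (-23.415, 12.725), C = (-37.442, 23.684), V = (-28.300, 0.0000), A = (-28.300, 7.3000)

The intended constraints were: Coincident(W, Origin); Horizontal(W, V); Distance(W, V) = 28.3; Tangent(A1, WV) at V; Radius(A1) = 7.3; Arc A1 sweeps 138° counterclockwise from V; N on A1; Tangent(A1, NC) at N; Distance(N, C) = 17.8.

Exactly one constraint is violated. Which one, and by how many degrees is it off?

Tangent(A1, NC) at N — off by 4.00°.

W = (0.00, 0.00) ✓; W.y = 0.00, V.y = 0.00 ✓; |WV| = 28.30 ✓; ∠(AV, VW) = 90.00° ✓; |AV| = 7.300 ✓; bearing(A→N) − bearing(A→V) = 138.0° ✓; |AN| = 7.300 ✓; ∠(AN, NC) = 86.00° ✗; |NC| = 17.80 ✓.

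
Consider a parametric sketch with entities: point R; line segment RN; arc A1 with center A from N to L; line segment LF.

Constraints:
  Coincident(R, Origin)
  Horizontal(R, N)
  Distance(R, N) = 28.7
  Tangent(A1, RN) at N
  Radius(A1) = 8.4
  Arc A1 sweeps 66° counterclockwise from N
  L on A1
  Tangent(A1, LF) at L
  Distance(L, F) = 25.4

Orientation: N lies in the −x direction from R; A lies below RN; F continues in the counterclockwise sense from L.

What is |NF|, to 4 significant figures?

33.45

On A1, N sits at bearing 90° from A; a 66° counterclockwise sweep puts L at bearing 156°, so L = A + 8.4·(cos 156°, sin 156°) = (-36.37, -4.983). Since A1 is tangent to LF there, AL ⟂ LF, so LF runs along (−sin 156°, cos 156°); with |LF| = 25.4, F = (-46.70, -28.19). Then |NF| = |F − N| = 33.45.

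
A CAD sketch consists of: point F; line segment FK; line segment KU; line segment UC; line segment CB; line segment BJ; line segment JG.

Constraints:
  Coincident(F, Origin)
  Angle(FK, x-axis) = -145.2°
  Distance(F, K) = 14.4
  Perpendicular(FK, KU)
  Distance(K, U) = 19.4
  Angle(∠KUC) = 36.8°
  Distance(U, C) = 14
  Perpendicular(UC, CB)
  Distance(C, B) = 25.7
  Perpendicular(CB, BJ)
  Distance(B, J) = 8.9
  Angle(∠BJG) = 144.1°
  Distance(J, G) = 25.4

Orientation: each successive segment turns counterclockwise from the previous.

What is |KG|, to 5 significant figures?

31.020

F is at the origin; FK runs at -145.2° with length 14.4, so K = (-11.825, -8.2183). FK is perpendicular to KU, so KU runs at -55.200°; with |KU| = 19.4, U = (-0.75271, -24.149). ∠KUC = 36.8° gives UC at 88.000° from the x-axis; with |UC| = 14.0, C = (-0.26411, -10.157). The perpendicularity gives CB at right angles to UC, so CB runs at 178.00°; with |CB| = 25.7, B = (-25.948, -9.2602). CB is perpendicular to BJ, so BJ runs at -92.000°; with |BJ| = 8.9, J = (-26.259, -18.155). ∠BJG = 144.1° gives JG at -56.100° from the x-axis; with |JG| = 25.4, G = (-12.092, -39.237). Then |KG| = |G − K| = 31.020.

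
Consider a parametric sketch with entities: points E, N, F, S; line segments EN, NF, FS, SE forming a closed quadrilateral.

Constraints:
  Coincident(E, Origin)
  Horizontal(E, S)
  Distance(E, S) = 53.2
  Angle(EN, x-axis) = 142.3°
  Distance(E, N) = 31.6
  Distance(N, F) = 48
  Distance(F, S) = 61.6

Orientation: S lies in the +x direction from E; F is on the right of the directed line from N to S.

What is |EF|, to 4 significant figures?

23.96

E is at the origin; ES is horizontal with |ES| = 53.2 and S in +x, so S = (53.2, 0). EN runs at 142.3° with |EN| = 31.6, so N = (-25.00, 19.32). F is determined by |NF| = 48.0 and |FS| = 61.6 together: it lies at the intersection of circle(N, 48.0) and circle(S, 61.6). With |NS| = 80.55, the foot of the radical line on NS is 31.03 from N and the perpendicular offset is √(48.0² − 31.03²) = 36.63. Taking the right-of-NS solution: F = (-3.669, -23.67).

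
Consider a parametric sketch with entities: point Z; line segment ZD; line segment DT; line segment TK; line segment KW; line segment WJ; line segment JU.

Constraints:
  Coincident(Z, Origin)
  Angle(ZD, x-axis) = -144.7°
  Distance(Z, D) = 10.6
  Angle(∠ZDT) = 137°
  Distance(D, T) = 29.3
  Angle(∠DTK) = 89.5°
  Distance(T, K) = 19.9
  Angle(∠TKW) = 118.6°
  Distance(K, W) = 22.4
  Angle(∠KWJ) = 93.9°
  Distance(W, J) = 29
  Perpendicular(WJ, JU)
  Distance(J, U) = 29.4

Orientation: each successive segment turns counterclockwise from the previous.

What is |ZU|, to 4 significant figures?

31.61

Z is at the origin; ZD runs at -144.7° with length 10.6, so D = (-8.651, -6.125). ∠ZDT = 137.0° gives DT at -101.7° from the x-axis; with |DT| = 29.3, T = (-14.59, -34.82). ∠DTK = 89.5° gives TK at -11.20° from the x-axis; with |TK| = 19.9, K = (4.928, -38.68). ∠TKW = 118.6° gives KW at 50.20° from the x-axis; with |KW| = 22.4, W = (19.27, -21.47). ∠KWJ = 93.9° gives WJ at 136.3° from the x-axis; with |WJ| = 29.0, J = (-1.699, -1.437). The perpendicularity gives JU at right angles to WJ, so JU runs at -133.7°; with |JU| = 29.4, U = (-22.01, -22.69). Then |ZU| = |U − Z| = 31.61.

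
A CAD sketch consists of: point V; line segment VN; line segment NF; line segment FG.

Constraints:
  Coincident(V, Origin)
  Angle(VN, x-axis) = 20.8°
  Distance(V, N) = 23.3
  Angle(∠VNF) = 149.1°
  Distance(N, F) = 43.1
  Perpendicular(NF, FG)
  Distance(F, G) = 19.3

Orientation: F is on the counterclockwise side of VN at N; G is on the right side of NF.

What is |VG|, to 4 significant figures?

70.41

V is at the origin; VN runs at 20.8° with length 23.3, so N = 23.3·(cos 20.8°, sin 20.8°) = (21.78, 8.274). ∠VNF = 149.1°, so NF runs at 20.8° + (180° − 149.1°) = 51.70° from the x-axis; with |NF| = 43.1, F = N + 43.1·(cos 51.70°, sin 51.70°) = (48.49, 42.10). NF is perpendicular to FG; with |FG| = 19.3 on the right of NF, G = F + 19.3·(0.7848, -0.6198) = (63.64, 30.14). Then |VG| = |G − V| = 70.41.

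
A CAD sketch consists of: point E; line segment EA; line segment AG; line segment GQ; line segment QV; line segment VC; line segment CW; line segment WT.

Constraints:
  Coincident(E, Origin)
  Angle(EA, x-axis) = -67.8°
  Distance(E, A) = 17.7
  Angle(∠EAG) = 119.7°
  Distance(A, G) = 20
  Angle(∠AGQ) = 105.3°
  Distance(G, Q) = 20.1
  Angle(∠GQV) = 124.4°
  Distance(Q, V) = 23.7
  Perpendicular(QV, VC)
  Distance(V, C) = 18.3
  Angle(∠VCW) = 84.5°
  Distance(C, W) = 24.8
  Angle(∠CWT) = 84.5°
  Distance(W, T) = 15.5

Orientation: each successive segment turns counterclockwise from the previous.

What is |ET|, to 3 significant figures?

32.7

∠VCW = 84.5° gives CW at -51.7° from the x-axis; with |CW| = 24.8, W = (21.5, -9.92). ∠CWT = 84.5° gives WT at 43.8° from the x-axis; with |WT| = 15.5, T = (32.6, 0.805). Then |ET| = |T − E| = 32.7.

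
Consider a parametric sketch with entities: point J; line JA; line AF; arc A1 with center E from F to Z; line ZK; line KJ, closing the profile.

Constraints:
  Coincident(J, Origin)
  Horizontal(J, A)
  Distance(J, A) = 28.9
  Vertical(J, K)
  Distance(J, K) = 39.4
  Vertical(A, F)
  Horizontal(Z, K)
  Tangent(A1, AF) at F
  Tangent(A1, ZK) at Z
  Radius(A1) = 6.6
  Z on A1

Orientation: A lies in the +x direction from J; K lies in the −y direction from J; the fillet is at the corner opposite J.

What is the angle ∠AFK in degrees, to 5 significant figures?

102.86°

The virtual corner opposite J is at (28.900, -39.400). Since A1 is tangent to AF there, EF ⟂ AF and the tangent condition forces EZ to be normal to ZK, with radius 6.6, so the center E sits 6.6 in from both sides at E = (22.300, -32.800). That places the tangent points at F = (28.900, -32.800) on AF and Z = (22.300, -39.400) on ZK. Then cos ∠AFK = FA·FK / (|FA||FK|), giving 102.86°.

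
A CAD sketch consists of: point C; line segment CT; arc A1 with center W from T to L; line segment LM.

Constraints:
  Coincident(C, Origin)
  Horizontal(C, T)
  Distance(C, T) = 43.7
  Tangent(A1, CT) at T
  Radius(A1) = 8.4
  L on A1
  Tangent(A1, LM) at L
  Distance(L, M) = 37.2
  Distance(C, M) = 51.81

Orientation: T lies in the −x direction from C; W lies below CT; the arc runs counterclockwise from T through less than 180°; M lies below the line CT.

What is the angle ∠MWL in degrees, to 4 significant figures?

77.28°

Checks: |WL| = 8.400 ✓; ∠(WL, LM) = 90.00° ✓; |LM| = 37.20 ✓; |CM| = 51.81 ✓.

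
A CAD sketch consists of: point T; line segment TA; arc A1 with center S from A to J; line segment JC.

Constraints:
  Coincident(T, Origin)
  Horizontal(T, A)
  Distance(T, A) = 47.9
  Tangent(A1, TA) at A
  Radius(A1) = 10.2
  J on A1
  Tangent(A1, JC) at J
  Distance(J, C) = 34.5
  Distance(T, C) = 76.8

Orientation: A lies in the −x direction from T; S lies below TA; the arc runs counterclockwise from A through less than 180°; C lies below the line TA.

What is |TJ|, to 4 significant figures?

58.54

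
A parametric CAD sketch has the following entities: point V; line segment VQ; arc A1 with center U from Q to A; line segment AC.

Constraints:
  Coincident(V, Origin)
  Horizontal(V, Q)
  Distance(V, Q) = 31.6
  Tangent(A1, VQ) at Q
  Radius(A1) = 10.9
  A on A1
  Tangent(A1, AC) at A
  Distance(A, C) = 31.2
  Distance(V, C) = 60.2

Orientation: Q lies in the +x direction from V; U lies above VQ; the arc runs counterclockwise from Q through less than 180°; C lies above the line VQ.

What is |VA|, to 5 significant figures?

43.801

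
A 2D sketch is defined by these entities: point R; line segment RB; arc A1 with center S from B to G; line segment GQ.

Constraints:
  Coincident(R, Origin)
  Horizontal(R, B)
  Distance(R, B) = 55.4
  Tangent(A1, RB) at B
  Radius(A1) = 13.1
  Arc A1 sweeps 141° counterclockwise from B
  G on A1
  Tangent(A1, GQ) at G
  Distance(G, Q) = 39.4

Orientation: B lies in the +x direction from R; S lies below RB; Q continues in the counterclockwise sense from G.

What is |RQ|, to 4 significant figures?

91.43

R is at the origin; RB is horizontal with |RB| = 55.4 and B on the +x side, so B = (55.40, 0.000). A1 meets RB tangentially, so SB is at right angles to RB, so S = B + (0, -13.1) = (55.40, -13.10). On A1, B sits at bearing 90° from S; a 141° counterclockwise sweep puts G at bearing 231°, so G = S + 13.1·(cos 231°, sin 231°) = (47.16, -23.28). Since A1 is tangent to GQ there, SG ⟂ GQ, so GQ runs along (−sin 231°, cos 231°); with |GQ| = 39.4, Q = (77.78, -48.08). Then |RQ| = |Q − R| = 91.43.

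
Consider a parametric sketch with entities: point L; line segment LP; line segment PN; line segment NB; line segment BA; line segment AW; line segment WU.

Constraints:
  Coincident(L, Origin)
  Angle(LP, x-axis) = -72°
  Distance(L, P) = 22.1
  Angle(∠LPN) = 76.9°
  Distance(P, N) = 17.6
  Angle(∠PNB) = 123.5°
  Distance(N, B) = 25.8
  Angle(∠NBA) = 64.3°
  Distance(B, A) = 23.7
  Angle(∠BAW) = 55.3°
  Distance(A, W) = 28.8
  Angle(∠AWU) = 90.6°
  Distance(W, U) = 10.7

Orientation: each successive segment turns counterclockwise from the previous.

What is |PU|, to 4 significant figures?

31.21

L is at the origin; LP runs at -72.0° with length 22.1, so P = (6.829, -21.02). ∠LPN = 76.9° gives PN at 31.10° from the x-axis; with |PN| = 17.6, N = (21.90, -11.93). ∠PNB = 123.5° gives NB at 87.60° from the x-axis; with |NB| = 25.8, B = (22.98, 13.85). ∠NBA = 64.3° gives BA at -156.7° from the x-axis; with |BA| = 23.7, A = (1.213, 4.476). ∠BAW = 55.3° gives AW at -32.00° from the x-axis; with |AW| = 28.8, W = (25.64, -10.79). ∠AWU = 90.6° gives WU at 57.40° from the x-axis; with |WU| = 10.7, U = (31.40, -1.772). Then |PU| = |U − P| = 31.21.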